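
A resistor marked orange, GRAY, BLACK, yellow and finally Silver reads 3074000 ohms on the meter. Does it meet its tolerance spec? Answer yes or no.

Orange → 3 (first significant figure)
Grey → 8 (second significant figure)
Black → 0 (third significant figure)
Yellow → ×10^4 multiplier
Silver → ±10% tolerance
380 × 10000 = 3800000 Ω
Allowed range: 3420000 Ω to 4180000 Ω.
3074000 ohms lies outside that range.

no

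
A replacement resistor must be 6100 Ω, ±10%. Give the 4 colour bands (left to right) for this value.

blue, brown, red, silver

6100 Ω = 61 × 10^2.
6 → blue
1 → brown
Multiplier 10^2 → red.
±10% tolerance → silver.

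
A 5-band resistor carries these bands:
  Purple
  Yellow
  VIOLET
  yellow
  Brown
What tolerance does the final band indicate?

±1%

The last band, brown, is the tolerance band.
Brown corresponds to ±1%.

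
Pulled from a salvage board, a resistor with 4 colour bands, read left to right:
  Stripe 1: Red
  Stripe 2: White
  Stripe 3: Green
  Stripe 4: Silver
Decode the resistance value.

2900000 Ω

Red → 2 (first significant figure)
White → 9 (second significant figure)
Green → ×10^5 multiplier
29 × 100000 = 2900000 Ω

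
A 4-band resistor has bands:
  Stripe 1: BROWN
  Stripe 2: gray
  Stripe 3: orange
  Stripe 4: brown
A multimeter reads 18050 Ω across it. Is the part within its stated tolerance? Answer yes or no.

Brown → 1 (first significant figure)
Grey → 8 (second significant figure)
Orange → ×10^3 multiplier
Brown → ±1% tolerance
18 × 1000 = 18000 Ω
Allowed range: 17820 Ω to 18180 Ω.
18050 Ω lies inside that range.

yes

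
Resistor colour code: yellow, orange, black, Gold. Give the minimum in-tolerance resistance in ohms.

Yellow → 4 (first significant figure)
Orange → 3 (second significant figure)
Black → ×1 multiplier
Gold → ±5% tolerance
43 × 1 = 43 Ω
Minimum = 43 × (1 − 5/100) = 40.85 Ω.

40.85 Ω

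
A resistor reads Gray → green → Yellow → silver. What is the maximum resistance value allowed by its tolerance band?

Grey → 8 (first significant figure)
Green → 5 (second significant figure)
Yellow → ×10^4 multiplier
Silver → ±10% tolerance
85 × 10000 = 850000 Ω
Maximum = 850000 × (1 + 10/100) = 935000 Ω.

935000 Ω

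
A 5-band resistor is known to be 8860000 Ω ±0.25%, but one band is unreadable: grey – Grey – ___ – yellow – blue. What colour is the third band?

blue

8860000 Ω = 886 × 10^4.
The third band gives digit 6 of the significand, and 6 is blue.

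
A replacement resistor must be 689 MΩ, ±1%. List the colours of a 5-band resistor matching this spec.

689000000 Ω = 689 × 10^6.
6 → blue
8 → grey
9 → white
Multiplier 10^6 → blue.
±1% tolerance → brown.

blue, grey, white, blue, brown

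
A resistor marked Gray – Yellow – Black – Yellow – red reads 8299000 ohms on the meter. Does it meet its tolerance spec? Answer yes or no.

yes

Grey → 8 (first significant figure)
Yellow → 4 (second significant figure)
Black → 0 (third significant figure)
Yellow → ×10^4 multiplier
Red → ±2% tolerance
840 × 10000 = 8400000 Ω
Allowed range: 8232000 Ω to 8568000 Ω.
8299000 ohms lies inside that range.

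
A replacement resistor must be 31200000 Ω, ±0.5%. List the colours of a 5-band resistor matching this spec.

orange, brown, red, green, green

31200000 Ω = 312 × 10^5.
3 → orange
1 → brown
2 → red
Multiplier 10^5 → green.
±0.5% tolerance → green.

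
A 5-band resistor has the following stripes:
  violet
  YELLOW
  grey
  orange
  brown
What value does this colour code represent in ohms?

748000 Ω

Violet → 7 (first significant figure)
Yellow → 4 (second significant figure)
Grey → 8 (third significant figure)
Orange → ×10^3 multiplier
748 × 1000 = 748000 Ω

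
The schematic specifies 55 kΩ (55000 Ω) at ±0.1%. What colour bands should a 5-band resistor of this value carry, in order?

55000 Ω = 550 × 10^2.
5 → green
5 → green
0 → black
Multiplier 10^2 → red.
±0.1% tolerance → violet.

green, green, black, red, violet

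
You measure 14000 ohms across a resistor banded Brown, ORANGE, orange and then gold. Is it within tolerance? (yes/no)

Brown → 1 (first significant figure)
Orange → 3 (second significant figure)
Orange → ×10^3 multiplier
Gold → ±5% tolerance
13 × 1000 = 13000 Ω
Allowed range: 12350 Ω to 13650 Ω.
14000 ohms lies outside that range.

no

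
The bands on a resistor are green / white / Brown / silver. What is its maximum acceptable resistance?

649 Ω

Green → 5 (first significant figure)
White → 9 (second significant figure)
Brown → ×10 multiplier
Silver → ±10% tolerance
59 × 10 = 590 Ω
Maximum = 590 × (1 + 10/100) = 649 Ω.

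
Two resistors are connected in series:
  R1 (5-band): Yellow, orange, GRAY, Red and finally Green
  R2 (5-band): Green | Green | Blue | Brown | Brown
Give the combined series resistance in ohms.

49360 Ω

R1: yellow, orange, grey → 438; red ×10^2 → 43800 Ω.
R2: green, green, blue → 556; brown ×10 → 5560 Ω.
Series: 43800 + 5560 = 49360 Ω.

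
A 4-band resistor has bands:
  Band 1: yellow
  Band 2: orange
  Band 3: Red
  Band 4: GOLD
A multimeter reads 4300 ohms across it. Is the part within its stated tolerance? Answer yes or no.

Yellow → 4 (first significant figure)
Orange → 3 (second significant figure)
Red → ×10^2 multiplier
Gold → ±5% tolerance
43 × 100 = 4300 Ω
Allowed range: 4085 Ω to 4515 Ω.
4300 ohms lies inside that range.

yes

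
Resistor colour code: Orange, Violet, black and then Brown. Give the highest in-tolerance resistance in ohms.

Orange → 3 (first significant figure)
Violet → 7 (second significant figure)
Black → ×1 multiplier
Brown → ±1% tolerance
37 × 1 = 37 Ω
Highest = 37 × (1 + 1/100) = 37.37 Ω.

37.37 Ω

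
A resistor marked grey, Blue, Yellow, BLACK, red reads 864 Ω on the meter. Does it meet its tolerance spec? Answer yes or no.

Grey → 8 (first significant figure)
Blue → 6 (second significant figure)
Yellow → 4 (third significant figure)
Black → ×1 multiplier
Red → ±2% tolerance
864 × 1 = 864 Ω
Allowed range: 846.72 Ω to 881.28 Ω.
864 Ω lies inside that range.

yes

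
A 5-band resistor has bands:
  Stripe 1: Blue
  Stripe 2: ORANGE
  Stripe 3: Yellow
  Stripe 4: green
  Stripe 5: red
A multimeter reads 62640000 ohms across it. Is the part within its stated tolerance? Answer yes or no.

Blue → 6 (first significant figure)
Orange → 3 (second significant figure)
Yellow → 4 (third significant figure)
Green → ×10^5 multiplier
Red → ±2% tolerance
634 × 100000 = 63400000 Ω
Allowed range: 62132000 Ω to 64668000 Ω.
62640000 ohms lies inside that range.

yes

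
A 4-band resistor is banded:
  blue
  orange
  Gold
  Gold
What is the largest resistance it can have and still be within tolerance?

Blue → 6 (first significant figure)
Orange → 3 (second significant figure)
Gold → ×0.1 multiplier
Gold → ±5% tolerance
63 × 0.1 = 6.3 Ω
Largest = 6.3 × (1 + 5/100) = 6.615 Ω.

6.615 Ω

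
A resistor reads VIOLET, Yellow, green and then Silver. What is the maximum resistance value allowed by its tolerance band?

Violet → 7 (first significant figure)
Yellow → 4 (second significant figure)
Green → ×10^5 multiplier
Silver → ±10% tolerance
74 × 100000 = 7400000 Ω
Maximum = 7400000 × (1 + 10/100) = 8140000 Ω.

8140000 Ω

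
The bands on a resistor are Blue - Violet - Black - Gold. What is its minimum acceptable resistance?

63.65 Ω

Blue → 6 (first significant figure)
Violet → 7 (second significant figure)
Black → ×1 multiplier
Gold → ±5% tolerance
67 × 1 = 67 Ω
Minimum = 67 × (1 − 5/100) = 63.65 Ω.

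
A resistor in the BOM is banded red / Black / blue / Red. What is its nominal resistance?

20000000 Ω

Red → 2 (first significant figure)
Black → 0 (second significant figure)
Blue → ×10^6 multiplier
20 × 1000000 = 20000000 Ω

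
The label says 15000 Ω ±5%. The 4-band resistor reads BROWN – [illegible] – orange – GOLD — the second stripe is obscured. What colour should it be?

green

15000 Ω = 15 × 10^3.
The second band gives digit 5 of the significand, and 5 is green.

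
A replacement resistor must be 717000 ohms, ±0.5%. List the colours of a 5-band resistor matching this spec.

717000 Ω = 717 × 10^3.
7 → violet
1 → brown
7 → violet
Multiplier 10^3 → orange.
±0.5% tolerance → green.

violet, brown, violet, orange, green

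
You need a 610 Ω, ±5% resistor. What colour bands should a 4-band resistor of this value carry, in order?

blue, brown, brown, gold

610 Ω = 61 × 10^1.
6 → blue
1 → brown
Multiplier 10^1 → brown.
±5% tolerance → gold.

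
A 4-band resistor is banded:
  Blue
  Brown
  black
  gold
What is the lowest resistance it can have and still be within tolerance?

Blue → 6 (first significant figure)
Brown → 1 (second significant figure)
Black → ×1 multiplier
Gold → ±5% tolerance
61 × 1 = 61 Ω
Lowest = 61 × (1 − 5/100) = 57.95 Ω.

57.95 Ω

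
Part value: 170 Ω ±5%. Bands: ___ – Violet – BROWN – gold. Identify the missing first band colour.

170 Ω = 17 × 10^1.
The first band gives digit 1 of the significand, and 1 is brown.

brown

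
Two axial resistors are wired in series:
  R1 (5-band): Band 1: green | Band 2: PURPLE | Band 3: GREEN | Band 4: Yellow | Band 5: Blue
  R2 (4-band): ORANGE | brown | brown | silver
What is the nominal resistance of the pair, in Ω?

5750310 Ω

R1: green, violet, green → 575; yellow ×10^4 → 5750000 Ω.
R2: orange, brown → 31; brown ×10 → 310 Ω.
Series: 5750000 + 310 = 5750310 Ω.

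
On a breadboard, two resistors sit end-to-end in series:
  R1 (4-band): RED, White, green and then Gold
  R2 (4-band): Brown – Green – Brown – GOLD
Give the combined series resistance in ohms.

R1: red, white → 29; green ×10^5 → 2900000 Ω.
R2: brown, green → 15; brown ×10 → 150 Ω.
Series: 2900000 + 150 = 2900150 Ω.

2900150 Ω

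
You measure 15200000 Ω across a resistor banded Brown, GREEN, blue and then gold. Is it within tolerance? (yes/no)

Brown → 1 (first significant figure)
Green → 5 (second significant figure)
Blue → ×10^6 multiplier
Gold → ±5% tolerance
15 × 1000000 = 15000000 Ω
Allowed range: 14250000 Ω to 15750000 Ω.
15200000 Ω lies inside that range.

yes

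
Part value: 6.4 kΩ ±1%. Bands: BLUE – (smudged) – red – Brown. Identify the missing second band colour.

6400 Ω = 64 × 10^2.
The second band gives digit 4 of the significand, and 4 is yellow.

yellow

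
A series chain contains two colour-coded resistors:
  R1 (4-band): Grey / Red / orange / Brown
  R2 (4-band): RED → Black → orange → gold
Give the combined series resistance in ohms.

102000 Ω

R1: grey, red → 82; orange ×10^3 → 82000 Ω.
R2: red, black → 20; orange ×10^3 → 20000 Ω.
Series: 82000 + 20000 = 102000 Ω.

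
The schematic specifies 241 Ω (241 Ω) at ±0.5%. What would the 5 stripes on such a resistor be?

241 Ω = 241 × 10^0.
2 → red
4 → yellow
1 → brown
Multiplier 10^0 → black.
±0.5% tolerance → green.

red, yellow, brown, black, green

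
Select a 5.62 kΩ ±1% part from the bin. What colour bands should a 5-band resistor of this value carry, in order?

green, blue, red, brown, brown

5620 Ω = 562 × 10^1.
5 → green
6 → blue
2 → red
Multiplier 10^1 → brown.
±1% tolerance → brown.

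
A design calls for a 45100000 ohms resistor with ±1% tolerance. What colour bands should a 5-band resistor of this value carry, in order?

45100000 Ω = 451 × 10^5.
4 → yellow
5 → green
1 → brown
Multiplier 10^5 → green.
±1% tolerance → brown.

yellow, green, brown, green, brown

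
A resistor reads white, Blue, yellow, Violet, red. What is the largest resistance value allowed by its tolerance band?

White → 9 (first significant figure)
Blue → 6 (second significant figure)
Yellow → 4 (third significant figure)
Violet → ×10^7 multiplier
Red → ±2% tolerance
964 × 10000000 = 9640000000 Ω
Largest = 9640000000 × (1 + 2/100) = 9832800000 Ω.

9832800000 Ω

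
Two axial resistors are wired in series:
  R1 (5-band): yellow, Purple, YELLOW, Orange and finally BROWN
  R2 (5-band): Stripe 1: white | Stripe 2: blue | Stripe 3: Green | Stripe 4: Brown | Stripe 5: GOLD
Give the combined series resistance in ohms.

483650 Ω

R1: yellow, violet, yellow → 474; orange ×10^3 → 474000 Ω.
R2: white, blue, green → 965; brown ×10 → 9650 Ω.
Series: 474000 + 9650 = 483650 Ω.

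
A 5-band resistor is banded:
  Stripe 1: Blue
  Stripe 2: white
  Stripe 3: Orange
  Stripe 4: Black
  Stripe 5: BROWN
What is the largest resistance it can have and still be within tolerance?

Blue → 6 (first significant figure)
White → 9 (second significant figure)
Orange → 3 (third significant figure)
Black → ×1 multiplier
Brown → ±1% tolerance
693 × 1 = 693 Ω
Largest = 693 × (1 + 1/100) = 699.93 Ω.

699.93 Ω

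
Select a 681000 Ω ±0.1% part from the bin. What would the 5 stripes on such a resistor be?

blue, grey, brown, orange, violet

681000 Ω = 681 × 10^3.
6 → blue
8 → grey
1 → brown
Multiplier 10^3 → orange.
±0.1% tolerance → violet.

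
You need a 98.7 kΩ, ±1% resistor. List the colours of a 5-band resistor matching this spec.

98700 Ω = 987 × 10^2.
9 → white
8 → grey
7 → violet
Multiplier 10^2 → red.
±1% tolerance → brown.

white, grey, violet, red, brown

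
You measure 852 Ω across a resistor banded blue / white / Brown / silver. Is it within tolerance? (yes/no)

no

Blue → 6 (first significant figure)
White → 9 (second significant figure)
Brown → ×10 multiplier
Silver → ±10% tolerance
69 × 10 = 690 Ω
Allowed range: 621 Ω to 759 Ω.
852 Ω lies outside that range.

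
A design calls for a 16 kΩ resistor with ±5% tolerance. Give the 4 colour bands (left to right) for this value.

brown, blue, orange, gold

16000 Ω = 16 × 10^3.
1 → brown
6 → blue
Multiplier 10^3 → orange.
±5% tolerance → gold.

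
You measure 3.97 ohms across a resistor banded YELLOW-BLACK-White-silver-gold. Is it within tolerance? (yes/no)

yes

Yellow → 4 (first significant figure)
Black → 0 (second significant figure)
White → 9 (third significant figure)
Silver → ×0.01 multiplier
Gold → ±5% tolerance
409 × 0.01 = 4.09 Ω
Allowed range: 3.8855 Ω to 4.2945 Ω.
3.97 ohms lies inside that range.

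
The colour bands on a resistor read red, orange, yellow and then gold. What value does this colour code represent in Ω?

230000 Ω

Red → 2 (first significant figure)
Orange → 3 (second significant figure)
Yellow → ×10^4 multiplier
23 × 10000 = 230000 Ω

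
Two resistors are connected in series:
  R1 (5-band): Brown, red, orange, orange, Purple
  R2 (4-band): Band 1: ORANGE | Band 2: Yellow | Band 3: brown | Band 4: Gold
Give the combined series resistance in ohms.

R1: brown, red, orange → 123; orange ×10^3 → 123000 Ω.
R2: orange, yellow → 34; brown ×10 → 340 Ω.
Series: 123000 + 340 = 123340 Ω.

123340 Ω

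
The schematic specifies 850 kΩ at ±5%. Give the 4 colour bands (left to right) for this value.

grey, green, yellow, gold

850000 Ω = 85 × 10^4.
8 → grey
5 → green
Multiplier 10^4 → yellow.
±5% tolerance → gold.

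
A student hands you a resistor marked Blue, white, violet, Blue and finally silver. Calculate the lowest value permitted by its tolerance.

627300000 Ω

Blue → 6 (first significant figure)
White → 9 (second significant figure)
Violet → 7 (third significant figure)
Blue → ×10^6 multiplier
Silver → ±10% tolerance
697 × 1000000 = 697000000 Ω
Lowest = 697000000 × (1 − 10/100) = 627300000 Ω.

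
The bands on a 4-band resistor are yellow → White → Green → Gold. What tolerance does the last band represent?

±5%

The last band, gold, is the tolerance band.
Gold corresponds to ±5%.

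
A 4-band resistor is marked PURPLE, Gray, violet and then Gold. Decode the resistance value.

Violet → 7 (first significant figure)
Grey → 8 (second significant figure)
Violet → ×10^7 multiplier
78 × 10000000 = 780000000 Ω

780000000 Ω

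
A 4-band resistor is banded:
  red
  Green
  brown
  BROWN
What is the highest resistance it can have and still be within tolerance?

Red → 2 (first significant figure)
Green → 5 (second significant figure)
Brown → ×10 multiplier
Brown → ±1% tolerance
25 × 10 = 250 Ω
Highest = 250 × (1 + 1/100) = 252.5 Ω.

252.5 Ω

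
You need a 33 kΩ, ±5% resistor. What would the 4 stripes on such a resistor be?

33000 Ω = 33 × 10^3.
3 → orange
3 → orange
Multiplier 10^3 → orange.
±5% tolerance → gold.

orange, orange, orange, gold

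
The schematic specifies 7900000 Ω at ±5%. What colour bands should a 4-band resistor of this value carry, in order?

7900000 Ω = 79 × 10^5.
7 → violet
9 → white
Multiplier 10^5 → green.
±5% tolerance → gold.

violet, white, green, gold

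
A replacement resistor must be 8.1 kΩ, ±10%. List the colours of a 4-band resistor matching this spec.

8100 Ω = 81 × 10^2.
8 → grey
1 → brown
Multiplier 10^2 → red.
±10% tolerance → silver.

grey, brown, red, silver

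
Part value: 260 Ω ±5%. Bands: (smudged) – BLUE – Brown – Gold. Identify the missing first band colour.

red

260 Ω = 26 × 10^1.
The first band gives digit 2 of the significand, and 2 is red.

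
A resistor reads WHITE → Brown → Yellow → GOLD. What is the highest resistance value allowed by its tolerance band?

955500 Ω

White → 9 (first significant figure)
Brown → 1 (second significant figure)
Yellow → ×10^4 multiplier
Gold → ±5% tolerance
91 × 10000 = 910000 Ω
Highest = 910000 × (1 + 5/100) = 955500 Ω.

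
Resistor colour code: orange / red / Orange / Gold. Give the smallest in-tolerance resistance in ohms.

30400 Ω

Orange → 3 (first significant figure)
Red → 2 (second significant figure)
Orange → ×10^3 multiplier
Gold → ±5% tolerance
32 × 1000 = 32000 Ω
Smallest = 32000 × (1 − 5/100) = 30400 Ω.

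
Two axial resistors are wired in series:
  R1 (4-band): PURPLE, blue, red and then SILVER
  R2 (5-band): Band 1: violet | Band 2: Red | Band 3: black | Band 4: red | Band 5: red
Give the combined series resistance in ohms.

R1: violet, blue → 76; red ×10^2 → 7600 Ω.
R2: violet, red, black → 720; red ×10^2 → 72000 Ω.
Series: 7600 + 72000 = 79600 Ω.

79600 Ω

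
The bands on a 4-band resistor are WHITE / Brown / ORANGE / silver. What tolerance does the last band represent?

±10%

The last band, silver, is the tolerance band.
Silver corresponds to ±10%.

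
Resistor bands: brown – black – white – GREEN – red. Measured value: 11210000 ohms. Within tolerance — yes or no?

no

Brown → 1 (first significant figure)
Black → 0 (second significant figure)
White → 9 (third significant figure)
Green → ×10^5 multiplier
Red → ±2% tolerance
109 × 100000 = 10900000 Ω
Allowed range: 10682000 Ω to 11118000 Ω.
11210000 ohms lies outside that range.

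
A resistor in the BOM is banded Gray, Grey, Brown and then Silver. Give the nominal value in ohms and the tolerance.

Grey → 8 (first significant figure)
Grey → 8 (second significant figure)
Brown → ×10 multiplier
Silver → ±10% tolerance
88 × 10 = 880 Ω

880 Ω ±10%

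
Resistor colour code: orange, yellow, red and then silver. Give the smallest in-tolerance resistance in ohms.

3060 Ω

Orange → 3 (first significant figure)
Yellow → 4 (second significant figure)
Red → ×10^2 multiplier
Silver → ±10% tolerance
34 × 100 = 3400 Ω
Smallest = 3400 × (1 − 10/100) = 3060 Ω.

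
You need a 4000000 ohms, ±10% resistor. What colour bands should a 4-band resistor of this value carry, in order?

yellow, black, green, silver

4000000 Ω = 40 × 10^5.
4 → yellow
0 → black
Multiplier 10^5 → green.
±10% tolerance → silver.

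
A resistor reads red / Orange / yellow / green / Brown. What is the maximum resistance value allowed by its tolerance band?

23634000 Ω

Red → 2 (first significant figure)
Orange → 3 (second significant figure)
Yellow → 4 (third significant figure)
Green → ×10^5 multiplier
Brown → ±1% tolerance
234 × 100000 = 23400000 Ω
Maximum = 23400000 × (1 + 1/100) = 23634000 Ω.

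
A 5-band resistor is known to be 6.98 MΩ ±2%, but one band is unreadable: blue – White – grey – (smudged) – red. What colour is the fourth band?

yellow

6980000 Ω = 698 × 10^4.
The fourth band is the multiplier, 10^4, which is yellow.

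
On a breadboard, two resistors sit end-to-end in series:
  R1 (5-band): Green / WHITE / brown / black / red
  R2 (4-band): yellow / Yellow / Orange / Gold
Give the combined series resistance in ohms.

44591 Ω

R1: green, white, brown → 591; black ×1 → 591 Ω.
R2: yellow, yellow → 44; orange ×10^3 → 44000 Ω.
Series: 591 + 44000 = 44591 Ω.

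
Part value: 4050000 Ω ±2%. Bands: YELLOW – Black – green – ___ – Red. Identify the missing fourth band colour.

yellow

4050000 Ω = 405 × 10^4.
The fourth band is the multiplier, 10^4, which is yellow.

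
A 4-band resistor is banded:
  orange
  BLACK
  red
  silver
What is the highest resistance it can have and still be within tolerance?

3300 Ω

Orange → 3 (first significant figure)
Black → 0 (second significant figure)
Red → ×10^2 multiplier
Silver → ±10% tolerance
30 × 100 = 3000 Ω
Highest = 3000 × (1 + 10/100) = 3300 Ω.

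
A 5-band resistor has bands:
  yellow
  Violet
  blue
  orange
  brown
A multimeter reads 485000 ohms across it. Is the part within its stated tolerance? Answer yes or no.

no

Yellow → 4 (first significant figure)
Violet → 7 (second significant figure)
Blue → 6 (third significant figure)
Orange → ×10^3 multiplier
Brown → ±1% tolerance
476 × 1000 = 476000 Ω
Allowed range: 471240 Ω to 480760 Ω.
485000 ohms lies outside that range.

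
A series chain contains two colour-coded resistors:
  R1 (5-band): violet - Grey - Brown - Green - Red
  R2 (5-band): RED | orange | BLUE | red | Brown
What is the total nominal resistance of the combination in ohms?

78123600 Ω

R1: violet, grey, brown → 781; green ×10^5 → 78100000 Ω.
R2: red, orange, blue → 236; red ×10^2 → 23600 Ω.
Series: 78100000 + 23600 = 78123600 Ω.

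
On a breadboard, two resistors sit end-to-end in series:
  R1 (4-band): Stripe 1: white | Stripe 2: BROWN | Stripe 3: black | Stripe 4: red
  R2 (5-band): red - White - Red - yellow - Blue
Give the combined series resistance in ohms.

R1: white, brown → 91; black ×1 → 91 Ω.
R2: red, white, red → 292; yellow ×10^4 → 2920000 Ω.
Series: 91 + 2920000 = 2920091 Ω.

2920091 Ω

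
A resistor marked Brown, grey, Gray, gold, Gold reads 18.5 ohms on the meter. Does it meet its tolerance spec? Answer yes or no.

yes

Brown → 1 (first significant figure)
Grey → 8 (second significant figure)
Grey → 8 (third significant figure)
Gold → ×0.1 multiplier
Gold → ±5% tolerance
188 × 0.1 = 18.8 Ω
Allowed range: 17.86 Ω to 19.74 Ω.
18.5 ohms lies inside that range.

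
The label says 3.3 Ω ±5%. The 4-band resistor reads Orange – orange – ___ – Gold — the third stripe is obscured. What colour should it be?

gold

3.3 Ω = 33 × 10^-1.
The third band is the multiplier, 10^-1, which is gold.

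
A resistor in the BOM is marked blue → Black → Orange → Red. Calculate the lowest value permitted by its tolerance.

Blue → 6 (first significant figure)
Black → 0 (second significant figure)
Orange → ×10^3 multiplier
Red → ±2% tolerance
60 × 1000 = 60000 Ω
Lowest = 60000 × (1 − 2/100) = 58800 Ω.

58800 Ω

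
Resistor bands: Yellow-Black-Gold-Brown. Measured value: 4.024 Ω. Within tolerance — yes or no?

yes

Yellow → 4 (first significant figure)
Black → 0 (second significant figure)
Gold → ×0.1 multiplier
Brown → ±1% tolerance
40 × 0.1 = 4 Ω
Allowed range: 3.96 Ω to 4.04 Ω.
4.024 Ω lies inside that range.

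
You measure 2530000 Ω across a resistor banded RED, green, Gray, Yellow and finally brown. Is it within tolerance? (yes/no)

Red → 2 (first significant figure)
Green → 5 (second significant figure)
Grey → 8 (third significant figure)
Yellow → ×10^4 multiplier
Brown → ±1% tolerance
258 × 10000 = 2580000 Ω
Allowed range: 2554200 Ω to 2605800 Ω.
2530000 Ω lies outside that range.

no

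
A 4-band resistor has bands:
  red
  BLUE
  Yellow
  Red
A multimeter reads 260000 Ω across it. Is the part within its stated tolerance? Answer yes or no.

Red → 2 (first significant figure)
Blue → 6 (second significant figure)
Yellow → ×10^4 multiplier
Red → ±2% tolerance
26 × 10000 = 260000 Ω
Allowed range: 254800 Ω to 265200 Ω.
260000 Ω lies inside that range.

yes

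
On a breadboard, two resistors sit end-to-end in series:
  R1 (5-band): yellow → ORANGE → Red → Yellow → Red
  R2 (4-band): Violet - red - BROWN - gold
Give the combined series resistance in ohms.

R1: yellow, orange, red → 432; yellow ×10^4 → 4320000 Ω.
R2: violet, red → 72; brown ×10 → 720 Ω.
Series: 4320000 + 720 = 4320720 Ω.

4320720 Ω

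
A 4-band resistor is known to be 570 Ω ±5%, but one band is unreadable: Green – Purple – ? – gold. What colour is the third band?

570 Ω = 57 × 10^1.
The third band is the multiplier, 10^1, which is brown.

brown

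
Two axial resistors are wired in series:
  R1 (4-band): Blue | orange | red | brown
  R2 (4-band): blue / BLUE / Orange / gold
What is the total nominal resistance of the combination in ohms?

72300 Ω

R1: blue, orange → 63; red ×10^2 → 6300 Ω.
R2: blue, blue → 66; orange ×10^3 → 66000 Ω.
Series: 6300 + 66000 = 72300 Ω.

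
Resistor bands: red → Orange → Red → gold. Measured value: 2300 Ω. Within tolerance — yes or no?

Red → 2 (first significant figure)
Orange → 3 (second significant figure)
Red → ×10^2 multiplier
Gold → ±5% tolerance
23 × 100 = 2300 Ω
Allowed range: 2185 Ω to 2415 Ω.
2300 Ω lies inside that range.

yes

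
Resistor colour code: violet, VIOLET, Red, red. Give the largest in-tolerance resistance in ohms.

7854 Ω

Violet → 7 (first significant figure)
Violet → 7 (second significant figure)
Red → ×10^2 multiplier
Red → ±2% tolerance
77 × 100 = 7700 Ω
Largest = 7700 × (1 + 2/100) = 7854 Ω.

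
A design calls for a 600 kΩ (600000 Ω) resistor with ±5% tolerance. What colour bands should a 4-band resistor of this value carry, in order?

600000 Ω = 60 × 10^4.
6 → blue
0 → black
Multiplier 10^4 → yellow.
±5% tolerance → gold.

blue, black, yellow, gold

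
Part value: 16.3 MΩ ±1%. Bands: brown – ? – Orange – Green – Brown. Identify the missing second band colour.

16300000 Ω = 163 × 10^5.
The second band gives digit 6 of the significand, and 6 is blue.

blue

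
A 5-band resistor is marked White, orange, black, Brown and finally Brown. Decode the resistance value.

White → 9 (first significant figure)
Orange → 3 (second significant figure)
Black → 0 (third significant figure)
Brown → ×10 multiplier
930 × 10 = 9300 Ω

9300 Ω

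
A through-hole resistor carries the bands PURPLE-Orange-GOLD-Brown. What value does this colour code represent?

7.3 Ω

Violet → 7 (first significant figure)
Orange → 3 (second significant figure)
Gold → ×0.1 multiplier
73 × 0.1 = 7.3 Ω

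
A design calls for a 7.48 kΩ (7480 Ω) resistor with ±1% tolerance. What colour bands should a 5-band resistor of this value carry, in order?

7480 Ω = 748 × 10^1.
7 → violet
4 → yellow
8 → grey
Multiplier 10^1 → brown.
±1% tolerance → brown.

violet, yellow, grey, brown, brown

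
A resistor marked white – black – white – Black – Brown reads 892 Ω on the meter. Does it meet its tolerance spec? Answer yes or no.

no

White → 9 (first significant figure)
Black → 0 (second significant figure)
White → 9 (third significant figure)
Black → ×1 multiplier
Brown → ±1% tolerance
909 × 1 = 909 Ω
Allowed range: 899.91 Ω to 918.09 Ω.
892 Ω lies outside that range.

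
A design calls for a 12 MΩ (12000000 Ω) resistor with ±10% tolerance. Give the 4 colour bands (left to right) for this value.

12000000 Ω = 12 × 10^6.
1 → brown
2 → red
Multiplier 10^6 → blue.
±10% tolerance → silver.

brown, red, blue, silver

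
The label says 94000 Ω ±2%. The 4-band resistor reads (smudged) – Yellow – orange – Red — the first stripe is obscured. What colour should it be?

white

94000 Ω = 94 × 10^3.
The first band gives digit 9 of the significand, and 9 is white.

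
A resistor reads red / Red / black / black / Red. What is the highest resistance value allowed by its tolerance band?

224.4 Ω

Red → 2 (first significant figure)
Red → 2 (second significant figure)
Black → 0 (third significant figure)
Black → ×1 multiplier
Red → ±2% tolerance
220 × 1 = 220 Ω
Highest = 220 × (1 + 2/100) = 224.4 Ω.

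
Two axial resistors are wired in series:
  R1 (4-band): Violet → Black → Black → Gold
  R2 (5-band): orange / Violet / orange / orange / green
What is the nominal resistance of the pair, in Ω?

373070 Ω

R1: violet, black → 70; black ×1 → 70 Ω.
R2: orange, violet, orange → 373; orange ×10^3 → 373000 Ω.
Series: 70 + 373000 = 373070 Ω.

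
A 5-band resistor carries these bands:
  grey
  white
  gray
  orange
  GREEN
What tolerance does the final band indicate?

The last band, green, is the tolerance band.
Green corresponds to ±0.5%.

±0.5%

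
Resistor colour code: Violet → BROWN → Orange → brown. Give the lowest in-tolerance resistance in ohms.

70290 Ω

Violet → 7 (first significant figure)
Brown → 1 (second significant figure)
Orange → ×10^3 multiplier
Brown → ±1% tolerance
71 × 1000 = 71000 Ω
Lowest = 71000 × (1 − 1/100) = 70290 Ω.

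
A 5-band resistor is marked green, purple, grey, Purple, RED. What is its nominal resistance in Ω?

5780000000 Ω

Green → 5 (first significant figure)
Violet → 7 (second significant figure)
Grey → 8 (third significant figure)
Violet → ×10^7 multiplier
578 × 10000000 = 5780000000 Ω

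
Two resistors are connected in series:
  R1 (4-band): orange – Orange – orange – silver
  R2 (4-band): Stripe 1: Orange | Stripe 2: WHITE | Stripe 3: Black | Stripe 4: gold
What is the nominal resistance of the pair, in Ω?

33039 Ω

R1: orange, orange → 33; orange ×10^3 → 33000 Ω.
R2: orange, white → 39; black ×1 → 39 Ω.
Series: 33000 + 39 = 33039 Ω.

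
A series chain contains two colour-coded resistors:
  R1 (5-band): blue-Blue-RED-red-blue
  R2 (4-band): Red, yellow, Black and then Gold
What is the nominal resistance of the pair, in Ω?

R1: blue, blue, red → 662; red ×10^2 → 66200 Ω.
R2: red, yellow → 24; black ×1 → 24 Ω.
Series: 66200 + 24 = 66224 Ω.

66224 Ω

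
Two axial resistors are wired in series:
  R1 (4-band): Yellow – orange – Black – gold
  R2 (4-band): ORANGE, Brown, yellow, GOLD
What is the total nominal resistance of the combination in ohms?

R1: yellow, orange → 43; black ×1 → 43 Ω.
R2: orange, brown → 31; yellow ×10^4 → 310000 Ω.
Series: 43 + 310000 = 310043 Ω.

310043 Ω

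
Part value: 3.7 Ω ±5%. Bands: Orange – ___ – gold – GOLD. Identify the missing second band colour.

3.7 Ω = 37 × 10^-1.
The second band gives digit 7 of the significand, and 7 is violet.

violet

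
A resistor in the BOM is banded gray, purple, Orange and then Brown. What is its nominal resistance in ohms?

Grey → 8 (first significant figure)
Violet → 7 (second significant figure)
Orange → ×10^3 multiplier
87 × 1000 = 87000 Ω

87000 Ω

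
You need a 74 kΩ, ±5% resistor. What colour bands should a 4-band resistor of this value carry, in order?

74000 Ω = 74 × 10^3.
7 → violet
4 → yellow
Multiplier 10^3 → orange.
±5% tolerance → gold.

violet, yellow, orange, gold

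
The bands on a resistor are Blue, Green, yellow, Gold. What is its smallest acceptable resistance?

617500 Ω

Blue → 6 (first significant figure)
Green → 5 (second significant figure)
Yellow → ×10^4 multiplier
Gold → ±5% tolerance
65 × 10000 = 650000 Ω
Smallest = 650000 × (1 − 5/100) = 617500 Ω.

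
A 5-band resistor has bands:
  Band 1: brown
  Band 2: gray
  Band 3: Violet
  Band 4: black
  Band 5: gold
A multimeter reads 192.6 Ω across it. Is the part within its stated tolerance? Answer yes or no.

Brown → 1 (first significant figure)
Grey → 8 (second significant figure)
Violet → 7 (third significant figure)
Black → ×1 multiplier
Gold → ±5% tolerance
187 × 1 = 187 Ω
Allowed range: 177.65 Ω to 196.35 Ω.
192.6 Ω lies inside that range.

yes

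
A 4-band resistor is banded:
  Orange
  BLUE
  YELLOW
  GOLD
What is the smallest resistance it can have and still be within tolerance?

342000 Ω

Orange → 3 (first significant figure)
Blue → 6 (second significant figure)
Yellow → ×10^4 multiplier
Gold → ±5% tolerance
36 × 10000 = 360000 Ω
Smallest = 360000 × (1 − 5/100) = 342000 Ω.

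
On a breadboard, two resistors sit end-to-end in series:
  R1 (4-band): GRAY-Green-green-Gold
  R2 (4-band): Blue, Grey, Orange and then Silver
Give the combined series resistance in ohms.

8568000 Ω

R1: grey, green → 85; green ×10^5 → 8500000 Ω.
R2: blue, grey → 68; orange ×10^3 → 68000 Ω.
Series: 8500000 + 68000 = 8568000 Ω.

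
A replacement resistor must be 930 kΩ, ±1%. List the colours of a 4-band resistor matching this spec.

930000 Ω = 93 × 10^4.
9 → white
3 → orange
Multiplier 10^4 → yellow.
±1% tolerance → brown.

white, orange, yellow, brown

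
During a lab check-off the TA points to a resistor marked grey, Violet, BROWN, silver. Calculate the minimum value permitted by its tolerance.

Grey → 8 (first significant figure)
Violet → 7 (second significant figure)
Brown → ×10 multiplier
Silver → ±10% tolerance
87 × 10 = 870 Ω
Minimum = 870 × (1 − 10/100) = 783 Ω.

783 Ω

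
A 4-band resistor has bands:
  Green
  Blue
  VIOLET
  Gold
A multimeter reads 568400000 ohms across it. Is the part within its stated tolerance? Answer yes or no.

yes

Green → 5 (first significant figure)
Blue → 6 (second significant figure)
Violet → ×10^7 multiplier
Gold → ±5% tolerance
56 × 10000000 = 560000000 Ω
Allowed range: 532000000 Ω to 588000000 Ω.
568400000 ohms lies inside that range.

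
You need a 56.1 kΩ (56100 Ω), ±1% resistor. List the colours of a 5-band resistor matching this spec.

56100 Ω = 561 × 10^2.
5 → green
6 → blue
1 → brown
Multiplier 10^2 → red.
±1% tolerance → brown.

green, blue, brown, red, brown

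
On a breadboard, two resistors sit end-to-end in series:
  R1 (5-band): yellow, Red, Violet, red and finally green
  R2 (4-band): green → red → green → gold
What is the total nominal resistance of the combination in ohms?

R1: yellow, red, violet → 427; red ×10^2 → 42700 Ω.
R2: green, red → 52; green ×10^5 → 5200000 Ω.
Series: 42700 + 5200000 = 5242700 Ω.

5242700 Ω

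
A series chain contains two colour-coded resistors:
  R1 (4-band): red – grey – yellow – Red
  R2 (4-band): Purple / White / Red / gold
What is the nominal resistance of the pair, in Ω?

287900 Ω

R1: red, grey → 28; yellow ×10^4 → 280000 Ω.
R2: violet, white → 79; red ×10^2 → 7900 Ω.
Series: 280000 + 7900 = 287900 Ω.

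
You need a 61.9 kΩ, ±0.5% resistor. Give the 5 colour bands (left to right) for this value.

blue, brown, white, red, green

61900 Ω = 619 × 10^2.
6 → blue
1 → brown
9 → white
Multiplier 10^2 → red.
±0.5% tolerance → green.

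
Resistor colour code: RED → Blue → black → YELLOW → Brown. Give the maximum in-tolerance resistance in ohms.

Red → 2 (first significant figure)
Blue → 6 (second significant figure)
Black → 0 (third significant figure)
Yellow → ×10^4 multiplier
Brown → ±1% tolerance
260 × 10000 = 2600000 Ω
Maximum = 2600000 × (1 + 1/100) = 2626000 Ω.

2626000 Ω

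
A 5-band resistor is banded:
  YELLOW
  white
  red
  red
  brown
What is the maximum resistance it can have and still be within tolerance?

49692 Ω

Yellow → 4 (first significant figure)
White → 9 (second significant figure)
Red → 2 (third significant figure)
Red → ×10^2 multiplier
Brown → ±1% tolerance
492 × 100 = 49200 Ω
Maximum = 49200 × (1 + 1/100) = 49692 Ω.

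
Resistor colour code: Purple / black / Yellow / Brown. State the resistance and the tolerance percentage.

700000 Ω ±1%

Violet → 7 (first significant figure)
Black → 0 (second significant figure)
Yellow → ×10^4 multiplier
Brown → ±1% tolerance
70 × 10000 = 700000 Ω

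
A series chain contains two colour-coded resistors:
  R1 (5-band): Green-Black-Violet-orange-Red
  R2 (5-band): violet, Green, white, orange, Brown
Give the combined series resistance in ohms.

R1: green, black, violet → 507; orange ×10^3 → 507000 Ω.
R2: violet, green, white → 759; orange ×10^3 → 759000 Ω.
Series: 507000 + 759000 = 1266000 Ω.

1266000 Ω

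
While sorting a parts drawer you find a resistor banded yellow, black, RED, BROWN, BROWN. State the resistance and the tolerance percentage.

4020 Ω ±1%

Yellow → 4 (first significant figure)
Black → 0 (second significant figure)
Red → 2 (third significant figure)
Brown → ×10 multiplier
Brown → ±1% tolerance
402 × 10 = 4020 Ω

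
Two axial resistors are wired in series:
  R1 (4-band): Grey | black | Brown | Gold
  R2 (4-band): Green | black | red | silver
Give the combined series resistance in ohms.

R1: grey, black → 80; brown ×10 → 800 Ω.
R2: green, black → 50; red ×10^2 → 5000 Ω.
Series: 800 + 5000 = 5800 Ω.

5800 Ω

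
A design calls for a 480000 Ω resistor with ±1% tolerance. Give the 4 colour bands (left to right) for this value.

480000 Ω = 48 × 10^4.
4 → yellow
8 → grey
Multiplier 10^4 → yellow.
±1% tolerance → brown.

yellow, grey, yellow, brown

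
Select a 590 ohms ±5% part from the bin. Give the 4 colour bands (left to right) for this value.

590 Ω = 59 × 10^1.
5 → green
9 → white
Multiplier 10^1 → brown.
±5% tolerance → gold.

green, white, brown, gold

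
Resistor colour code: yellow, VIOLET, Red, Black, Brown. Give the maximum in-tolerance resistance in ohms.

Yellow → 4 (first significant figure)
Violet → 7 (second significant figure)
Red → 2 (third significant figure)
Black → ×1 multiplier
Brown → ±1% tolerance
472 × 1 = 472 Ω
Maximum = 472 × (1 + 1/100) = 476.72 Ω.

476.72 Ω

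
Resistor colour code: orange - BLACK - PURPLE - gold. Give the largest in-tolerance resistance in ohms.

Orange → 3 (first significant figure)
Black → 0 (second significant figure)
Violet → ×10^7 multiplier
Gold → ±5% tolerance
30 × 10000000 = 300000000 Ω
Largest = 300000000 × (1 + 5/100) = 315000000 Ω.

315000000 Ω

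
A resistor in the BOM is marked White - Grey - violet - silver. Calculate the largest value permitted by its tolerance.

White → 9 (first significant figure)
Grey → 8 (second significant figure)
Violet → ×10^7 multiplier
Silver → ±10% tolerance
98 × 10000000 = 980000000 Ω
Largest = 980000000 × (1 + 10/100) = 1078000000 Ω.

1078000000 Ω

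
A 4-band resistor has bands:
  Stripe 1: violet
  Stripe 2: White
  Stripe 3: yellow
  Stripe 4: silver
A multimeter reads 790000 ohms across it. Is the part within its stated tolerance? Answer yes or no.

yes

Violet → 7 (first significant figure)
White → 9 (second significant figure)
Yellow → ×10^4 multiplier
Silver → ±10% tolerance
79 × 10000 = 790000 Ω
Allowed range: 711000 Ω to 869000 Ω.
790000 ohms lies inside that range.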